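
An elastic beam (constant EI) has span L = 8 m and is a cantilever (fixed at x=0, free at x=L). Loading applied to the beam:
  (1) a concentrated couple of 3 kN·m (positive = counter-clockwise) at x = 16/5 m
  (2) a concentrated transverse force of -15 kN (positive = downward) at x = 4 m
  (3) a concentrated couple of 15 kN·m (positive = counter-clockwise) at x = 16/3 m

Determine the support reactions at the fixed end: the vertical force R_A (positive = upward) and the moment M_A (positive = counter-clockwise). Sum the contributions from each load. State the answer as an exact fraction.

R_A = -15 kN, M_A = -78 kN·m

Load 1 — applied couple M₀=3 kN·m at a=16/5 m (b=L-a=24/5):
  R_A = 0 kN
  M_A = -M₀ = -3 kN·m
Load 2 — point force P=-15 kN at a=4 m (b=L-a=4):
  R_A = P = (-15) = -15 kN
  M_A = Pa = (-15)·4 = -60 kN·m
Load 3 — applied couple M₀=15 kN·m at a=16/3 m (b=L-a=8/3):
  R_A = 0 kN
  M_A = -M₀ = -15 kN·m
Superposition: R_A = -15 kN, M_A = -78 kN·m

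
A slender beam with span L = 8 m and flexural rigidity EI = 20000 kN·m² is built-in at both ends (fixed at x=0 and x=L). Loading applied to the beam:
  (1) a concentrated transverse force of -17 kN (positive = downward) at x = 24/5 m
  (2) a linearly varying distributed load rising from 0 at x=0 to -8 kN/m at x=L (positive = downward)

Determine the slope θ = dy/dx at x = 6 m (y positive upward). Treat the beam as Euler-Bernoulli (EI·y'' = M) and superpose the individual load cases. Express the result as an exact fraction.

Load 1 — point force P=-17 kN at a=24/5 m (b=L-a=16/5):
  θ_1 = Pa²(L-x)(2bL-(3b+a)(L-x))/(2L³EI)  [x>a] = (-17)·(24/5)²·(8-6)·(2·(16/5)·8-(3·(16/5)+(24/5))·(8-6))/(2·8³·20000) = -1071/1250000 rad
Load 2 — triangular load w₀=-8 kN/m (0→w₀ over full span):
  θ_2 = -w₀(2x(L-x)(L-2x)(x+2L)+x²(L-x)²)/(120LEI) = -(-8)·(2·6·(8-6)·(8-2·6)·(6+2·8)+6²·(8-6)²)/(120·8·20000) = -41/50000 rad
Superposition: θ = Σ θ_i = -131/78125 rad ≈ -0.001677 rad

θ(6) = -131/78125 rad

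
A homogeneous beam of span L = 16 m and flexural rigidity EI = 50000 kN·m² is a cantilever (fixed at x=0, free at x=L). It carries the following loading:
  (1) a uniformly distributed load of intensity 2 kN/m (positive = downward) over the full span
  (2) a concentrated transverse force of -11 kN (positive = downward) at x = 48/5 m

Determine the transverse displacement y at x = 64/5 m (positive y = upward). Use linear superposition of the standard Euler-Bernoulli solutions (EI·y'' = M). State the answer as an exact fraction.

y(64/5) = -838784/5859375 m

Load 1 — uniform load w=2 kN/m over full span:
  y_1 = -wx²(x²-4Lx+6L²)/(24EI) = -2·(64/5)²·((64/5)²-4·16·(64/5)+6·16²)/(24·50000) = -1409024/5859375 m
Load 2 — point force P=-11 kN at a=48/5 m (b=L-a=32/5):
  y_2 = -Pa²(3x-a)/(6EI)  [x>a] = -(-11)·(48/5)²·(3·(64/5)-(48/5))/(6·50000) = 38016/390625 m
Superposition: y = Σ y_i = -838784/5859375 m ≈ -0.143152 m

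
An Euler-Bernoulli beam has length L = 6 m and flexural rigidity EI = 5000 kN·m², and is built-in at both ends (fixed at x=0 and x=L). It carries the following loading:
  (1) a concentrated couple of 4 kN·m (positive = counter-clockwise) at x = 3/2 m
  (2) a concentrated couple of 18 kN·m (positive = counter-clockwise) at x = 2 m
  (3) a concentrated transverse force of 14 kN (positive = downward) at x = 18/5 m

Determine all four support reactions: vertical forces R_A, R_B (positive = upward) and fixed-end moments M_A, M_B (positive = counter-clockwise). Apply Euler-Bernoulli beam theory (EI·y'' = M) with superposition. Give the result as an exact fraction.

Load 1 — applied couple M₀=4 kN·m at a=3/2 m (b=L-a=9/2):
  R_A = 6M₀ab/L³ = 6·4·(3/2)·(9/2)/6³ = 3/4 kN
  M_A = M₀b(2a-b)/L² = 4·(9/2)·(2·(3/2)-(9/2))/6² = -3/4 kN·m
  R_B = -6M₀ab/L³ = -6·4·(3/2)·(9/2)/6³ = -3/4 kN
  M_B = M₀a(2b-a)/L² = 4·(3/2)·(2·(9/2)-(3/2))/6² = 5/4 kN·m
Load 2 — applied couple M₀=18 kN·m at a=2 m (b=L-a=4):
  R_A = 6M₀ab/L³ = 6·18·2·4/6³ = 4 kN
  M_A = M₀b(2a-b)/L² = 18·4·(2·2-4)/6² = 0 kN·m
  R_B = -6M₀ab/L³ = -6·18·2·4/6³ = -4 kN
  M_B = M₀a(2b-a)/L² = 18·2·(2·4-2)/6² = 6 kN·m
Load 3 — point force P=14 kN at a=18/5 m (b=L-a=12/5):
  R_A = Pb²(3a+b)/L³ = 14·(12/5)²·(3·(18/5)+(12/5))/6³ = 616/125 kN
  M_A = Pab²/L² = 14·(18/5)·(12/5)²/6² = 1008/125 kN·m
  R_B = Pa²(a+3b)/L³ = 14·(18/5)²·((18/5)+3·(12/5))/6³ = 1134/125 kN
  M_B = -Pa²b/L² = -14·(18/5)²·(12/5)/6² = -1512/125 kN·m
Superposition: R_A = 4839/500 kN, M_A = 3657/500 kN·m, R_B = 2161/500 kN, M_B = -2423/500 kN·m

R_A = 4839/500 kN, M_A = 3657/500 kN·m, R_B = 2161/500 kN, M_B = -2423/500 kN·m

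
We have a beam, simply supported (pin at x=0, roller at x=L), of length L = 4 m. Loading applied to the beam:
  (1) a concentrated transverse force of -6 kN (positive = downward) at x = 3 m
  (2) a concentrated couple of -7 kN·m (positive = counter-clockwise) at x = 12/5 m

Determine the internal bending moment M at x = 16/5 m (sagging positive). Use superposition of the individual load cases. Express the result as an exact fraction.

Load 1 — point force P=-6 kN at a=3 m (b=L-a=1):
  M_1 = Pa(L-x)/L  [x>a] = (-6)·3·(4-(16/5))/4 = -18/5 kN·m
Load 2 — applied couple M₀=-7 kN·m at a=12/5 m (b=L-a=8/5):
  M_2 = M₀x/L - M₀  [x>a] = (-7)·(16/5)/4 - (-7) = 7/5 kN·m
Superposition: M = Σ M_i = -11/5 kN·m ≈ -2.200000 kN·m

M(16/5) = -11/5 kN·m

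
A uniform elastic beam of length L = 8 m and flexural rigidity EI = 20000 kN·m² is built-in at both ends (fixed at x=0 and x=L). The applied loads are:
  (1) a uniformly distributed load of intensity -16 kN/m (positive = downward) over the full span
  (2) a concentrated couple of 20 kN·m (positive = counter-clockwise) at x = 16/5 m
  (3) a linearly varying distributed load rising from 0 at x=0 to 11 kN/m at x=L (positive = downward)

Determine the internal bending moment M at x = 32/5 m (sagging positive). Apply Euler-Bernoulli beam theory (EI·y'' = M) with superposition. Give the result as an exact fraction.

M(32/5) = 624/125 kN·m

Load 1 — uniform load w=-16 kN/m over full span:
  M_1 = wLx/2 - wL²/12 - wx²/2 = (-16)·8·(32/5)/2 - (-16)·8²/12 - (-16)·(32/5)²/2 = 256/75 kN·m
Load 2 — applied couple M₀=20 kN·m at a=16/5 m (b=L-a=24/5):
  M_2 = R_Ax - M_A - M₀  [x>a] with R_A=18/5, M_A=12/5 = (18/5)·(32/5) - (12/5) - 20 = 16/25 kN·m
Load 3 — triangular load w₀=11 kN/m (0→w₀ over full span):
  M_3 = 3w₀Lx/20 - w₀L²/30 - w₀x³/(6L) = 3·11·8·(32/5)/20 - 11·8²/30 - 11·(32/5)³/(6·8) = 352/375 kN·m
Superposition: M = Σ M_i = 624/125 kN·m ≈ 4.992000 kN·m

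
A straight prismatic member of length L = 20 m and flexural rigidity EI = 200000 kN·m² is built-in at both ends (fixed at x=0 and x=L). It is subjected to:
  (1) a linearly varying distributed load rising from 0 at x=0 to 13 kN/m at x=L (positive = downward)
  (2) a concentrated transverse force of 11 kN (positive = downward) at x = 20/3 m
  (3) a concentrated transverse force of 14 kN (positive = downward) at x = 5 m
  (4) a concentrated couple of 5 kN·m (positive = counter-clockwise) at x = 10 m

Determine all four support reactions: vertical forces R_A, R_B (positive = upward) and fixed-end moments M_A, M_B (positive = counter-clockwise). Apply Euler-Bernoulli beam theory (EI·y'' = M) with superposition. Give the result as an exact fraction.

Load 1 — triangular load w₀=13 kN/m (0→w₀ over full span):
  R_A = 3w₀L/20 = 3·13·20/20 = 39 kN
  M_A = w₀L²/30 = 13·20²/30 = 520/3 kN·m
  R_B = 7w₀L/20 = 7·13·20/20 = 91 kN
  M_B = -w₀L²/20 = -13·20²/20 = -260 kN·m
Load 2 — point force P=11 kN at a=20/3 m (b=L-a=40/3):
  R_A = Pb²(3a+b)/L³ = 11·(40/3)²·(3·(20/3)+(40/3))/20³ = 220/27 kN
  M_A = Pab²/L² = 11·(20/3)·(40/3)²/20² = 880/27 kN·m
  R_B = Pa²(a+3b)/L³ = 11·(20/3)²·((20/3)+3·(40/3))/20³ = 77/27 kN
  M_B = -Pa²b/L² = -11·(20/3)²·(40/3)/20² = -440/27 kN·m
Load 3 — point force P=14 kN at a=5 m (b=L-a=15):
  R_A = Pb²(3a+b)/L³ = 14·15²·(3·5+15)/20³ = 189/16 kN
  M_A = Pab²/L² = 14·5·15²/20² = 315/8 kN·m
  R_B = Pa²(a+3b)/L³ = 14·5²·(5+3·15)/20³ = 35/16 kN
  M_B = -Pa²b/L² = -14·5²·15/20² = -105/8 kN·m
Load 4 — applied couple M₀=5 kN·m at a=10 m (b=L-a=10):
  R_A = 6M₀ab/L³ = 6·5·10·10/20³ = 3/8 kN
  M_A = M₀b(2a-b)/L² = 5·10·(2·10-10)/20² = 5/4 kN·m
  R_B = -6M₀ab/L³ = -6·5·10·10/20³ = -3/8 kN
  M_B = M₀a(2b-a)/L² = 5·10·(2·10-10)/20² = 5/4 kN·m
Superposition: R_A = 25633/432 kN, M_A = 53255/216 kN·m, R_B = 41327/432 kN, M_B = -62245/216 kN·m

R_A = 25633/432 kN, M_A = 53255/216 kN·m, R_B = 41327/432 kN, M_B = -62245/216 kN·m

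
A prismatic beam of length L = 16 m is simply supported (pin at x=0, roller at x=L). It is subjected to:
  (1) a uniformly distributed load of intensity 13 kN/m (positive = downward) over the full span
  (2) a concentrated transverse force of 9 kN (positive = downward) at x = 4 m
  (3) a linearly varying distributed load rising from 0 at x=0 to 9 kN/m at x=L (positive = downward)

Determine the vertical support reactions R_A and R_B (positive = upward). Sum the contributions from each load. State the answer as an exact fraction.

Load 1 — uniform load w=13 kN/m over full span:
  R_A = wL/2 = 13·16/2 = 104 kN
  R_B = wL/2 = 13·16/2 = 104 kN
Load 2 — point force P=9 kN at a=4 m (b=L-a=12):
  R_A = Pb/L = 9·12/16 = 27/4 kN
  R_B = Pa/L = 9·4/16 = 9/4 kN
Load 3 — triangular load w₀=9 kN/m (0→w₀ over full span):
  R_A = w₀L/6 = 9·16/6 = 24 kN
  R_B = w₀L/3 = 9·16/3 = 48 kN
Superposition: R_A = 539/4 kN, R_B = 617/4 kN

R_A = 539/4 kN, R_B = 617/4 kN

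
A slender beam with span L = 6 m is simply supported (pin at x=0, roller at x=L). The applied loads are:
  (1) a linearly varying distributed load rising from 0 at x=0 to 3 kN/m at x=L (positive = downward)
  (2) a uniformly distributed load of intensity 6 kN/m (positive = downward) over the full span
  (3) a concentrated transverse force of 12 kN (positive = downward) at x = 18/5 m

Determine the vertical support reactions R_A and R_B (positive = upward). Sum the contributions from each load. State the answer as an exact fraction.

R_A = 129/5 kN, R_B = 156/5 kN

Load 1 — triangular load w₀=3 kN/m (0→w₀ over full span):
  R_A = w₀L/6 = 3·6/6 = 3 kN
  R_B = w₀L/3 = 3·6/3 = 6 kN
Load 2 — uniform load w=6 kN/m over full span:
  R_A = wL/2 = 6·6/2 = 18 kN
  R_B = wL/2 = 6·6/2 = 18 kN
Load 3 — point force P=12 kN at a=18/5 m (b=L-a=12/5):
  R_A = Pb/L = 12·(12/5)/6 = 24/5 kN
  R_B = Pa/L = 12·(18/5)/6 = 36/5 kN
Superposition: R_A = 129/5 kN, R_B = 156/5 kN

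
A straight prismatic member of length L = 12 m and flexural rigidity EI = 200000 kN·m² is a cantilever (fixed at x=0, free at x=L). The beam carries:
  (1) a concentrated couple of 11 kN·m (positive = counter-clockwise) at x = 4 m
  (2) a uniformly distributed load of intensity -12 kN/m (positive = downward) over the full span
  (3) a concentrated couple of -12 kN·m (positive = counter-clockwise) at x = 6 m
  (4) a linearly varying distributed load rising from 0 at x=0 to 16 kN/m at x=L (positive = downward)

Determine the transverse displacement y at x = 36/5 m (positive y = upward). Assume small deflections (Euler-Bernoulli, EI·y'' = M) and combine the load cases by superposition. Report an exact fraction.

y(36/5) = 544373/195312500 m

Load 1 — applied couple M₀=11 kN·m at a=4 m (b=L-a=8):
  y_1 = M₀a(2x-a)/(2EI)  [x>a] = 11·4·(2·(36/5)-4)/(2·200000) = 143/125000 m
Load 2 — uniform load w=-12 kN/m over full span:
  y_2 = -wx²(x²-4Lx+6L²)/(24EI) = -(-12)·(36/5)²·((36/5)²-4·12·(36/5)+6·12²)/(24·200000) = 144342/1953125 m
Load 3 — applied couple M₀=-12 kN·m at a=6 m (b=L-a=6):
  y_3 = M₀a(2x-a)/(2EI)  [x>a] = (-12)·6·(2·(36/5)-6)/(2·200000) = -189/125000 m
Load 4 — triangular load w₀=16 kN/m (0→w₀ over full span):
  y_4 = (w₀Lx³/12-w₀L²x²/6-w₀x⁵/(120L))/EI = (16·12·(36/5)³/12-16·12²·(36/5)²/6-16·(36/5)⁵/(120·12))/200000 = -3454488/48828125 m
Superposition: y = Σ y_i = 544373/195312500 m ≈ 0.002787 m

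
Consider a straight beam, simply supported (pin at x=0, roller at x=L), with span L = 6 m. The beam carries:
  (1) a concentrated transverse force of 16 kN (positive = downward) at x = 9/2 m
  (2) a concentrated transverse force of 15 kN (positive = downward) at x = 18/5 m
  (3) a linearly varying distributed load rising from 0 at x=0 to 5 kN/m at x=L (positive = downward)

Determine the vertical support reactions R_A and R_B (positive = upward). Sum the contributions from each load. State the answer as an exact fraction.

R_A = 15 kN, R_B = 31 kN

Load 1 — point force P=16 kN at a=9/2 m (b=L-a=3/2):
  R_A = Pb/L = 16·(3/2)/6 = 4 kN
  R_B = Pa/L = 16·(9/2)/6 = 12 kN
Load 2 — point force P=15 kN at a=18/5 m (b=L-a=12/5):
  R_A = Pb/L = 15·(12/5)/6 = 6 kN
  R_B = Pa/L = 15·(18/5)/6 = 9 kN
Load 3 — triangular load w₀=5 kN/m (0→w₀ over full span):
  R_A = w₀L/6 = 5·6/6 = 5 kN
  R_B = w₀L/3 = 5·6/3 = 10 kN
Superposition: R_A = 15 kN, R_B = 31 kN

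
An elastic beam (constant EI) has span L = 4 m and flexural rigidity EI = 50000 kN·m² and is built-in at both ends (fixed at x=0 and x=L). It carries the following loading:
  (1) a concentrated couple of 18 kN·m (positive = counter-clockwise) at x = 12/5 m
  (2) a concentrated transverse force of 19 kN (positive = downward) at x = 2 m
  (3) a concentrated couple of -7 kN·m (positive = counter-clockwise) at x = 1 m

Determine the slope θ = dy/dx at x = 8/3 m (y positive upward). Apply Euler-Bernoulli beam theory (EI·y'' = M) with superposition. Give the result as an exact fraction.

Load 1 — applied couple M₀=18 kN·m at a=12/5 m (b=L-a=8/5):
  θ_1 = (R_Ax²/2 - M_Ax - M₀(x-a))/EI  [x>a] with R_A=162/25, M_A=144/25 = ((162/25)·(8/3)²/2 - (144/25)·(8/3) - 18·((8/3)-(12/5)))/50000 = 9/156250 rad
Load 2 — point force P=19 kN at a=2 m (b=L-a=2):
  θ_2 = Pa²(L-x)(2bL-(3b+a)(L-x))/(2L³EI)  [x>a] = 19·2²·(4-(8/3))·(2·2·4-(3·2+2)·(4-(8/3)))/(2·4³·50000) = 19/225000 rad
Load 3 — applied couple M₀=-7 kN·m at a=1 m (b=L-a=3):
  θ_3 = (R_Ax²/2 - M_Ax - M₀(x-a))/EI  [x>a] with R_A=-63/32, M_A=21/16 = ((-63/32)·(8/3)²/2 - (21/16)·(8/3) - (-7)·((8/3)-1))/50000 = 7/300000 rad
Superposition: θ = Σ θ_i = 3721/22500000 rad ≈ 0.000165 rad

θ(8/3) = 3721/22500000 rad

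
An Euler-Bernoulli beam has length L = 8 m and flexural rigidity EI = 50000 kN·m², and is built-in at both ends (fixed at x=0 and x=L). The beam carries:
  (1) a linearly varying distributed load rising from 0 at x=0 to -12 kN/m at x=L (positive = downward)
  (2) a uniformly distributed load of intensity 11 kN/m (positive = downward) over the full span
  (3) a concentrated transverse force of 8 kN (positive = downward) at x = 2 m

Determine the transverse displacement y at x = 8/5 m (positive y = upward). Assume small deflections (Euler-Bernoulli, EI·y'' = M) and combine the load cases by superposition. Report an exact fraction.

y(8/5) = -93466/146484375 m

Load 1 — triangular load w₀=-12 kN/m (0→w₀ over full span):
  y_1 = -w₀x²(L-x)²(x+2L)/(120LEI) = -(-12)·(8/5)²·(8-(8/5))²·((8/5)+2·8)/(120·8·50000) = 22528/48828125 m
Load 2 — uniform load w=11 kN/m over full span:
  y_2 = -wx²(L-x)²/(24EI) = -11·(8/5)²·(8-(8/5))²/(24·50000) = -5632/5859375 m
Load 3 — point force P=8 kN at a=2 m (b=L-a=6):
  y_3 = -Pb²x²(3aL-(3a+b)x)/(6L³EI)  [x≤a] = -8·6²·(8/5)²·(3·2·8-(3·2+6)·(8/5))/(6·8³·50000) = -54/390625 m
Superposition: y = Σ y_i = -93466/146484375 m ≈ -0.000638 m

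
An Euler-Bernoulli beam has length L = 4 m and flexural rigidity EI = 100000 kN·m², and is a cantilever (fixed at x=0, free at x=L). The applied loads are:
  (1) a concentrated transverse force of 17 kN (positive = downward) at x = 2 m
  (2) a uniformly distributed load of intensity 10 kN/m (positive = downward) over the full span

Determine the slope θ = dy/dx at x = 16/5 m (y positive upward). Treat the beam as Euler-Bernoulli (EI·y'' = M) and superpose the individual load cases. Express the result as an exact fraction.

Load 1 — point force P=17 kN at a=2 m (b=L-a=2):
  θ_1 = -Pa²/(2EI)  [x>a] = -17·2²/(2·100000) = -17/50000 rad
Load 2 — uniform load w=10 kN/m over full span:
  θ_2 = -wx(x²-3Lx+3L²)/(6EI) = -10·(16/5)·((16/5)²-3·4·(16/5)+3·4²)/(6·100000) = -248/234375 rad
Superposition: θ = Σ θ_i = -5243/3750000 rad ≈ -0.001398 rad

θ(16/5) = -5243/3750000 rad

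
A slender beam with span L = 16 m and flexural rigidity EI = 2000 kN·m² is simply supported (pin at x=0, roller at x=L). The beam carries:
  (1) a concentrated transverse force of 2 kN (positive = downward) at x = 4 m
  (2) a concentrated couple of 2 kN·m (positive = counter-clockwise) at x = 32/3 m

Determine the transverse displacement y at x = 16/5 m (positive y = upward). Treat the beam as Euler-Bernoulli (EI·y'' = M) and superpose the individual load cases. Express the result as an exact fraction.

Load 1 — point force P=2 kN at a=4 m (b=L-a=12):
  y_1 = -Pbx(L²-b²-x²)/(6LEI)  [x≤a] = -2·12·(16/5)·(16²-12²-(16/5)²)/(6·16·2000) = -636/15625 m
Load 2 — applied couple M₀=2 kN·m at a=32/3 m (b=L-a=16/3):
  y_2 = (M₀x³/(6L)+C₁x)/EI  [x≤a] with C₁=M₀(3b²-L²)/(6L)=-32/9 = (2·(16/5)³/(6·16)+(-32/9)·(16/5))/2000 = -752/140625 m
Superposition: y = Σ y_i = -6476/140625 m ≈ -0.046052 m

y(16/5) = -6476/140625 m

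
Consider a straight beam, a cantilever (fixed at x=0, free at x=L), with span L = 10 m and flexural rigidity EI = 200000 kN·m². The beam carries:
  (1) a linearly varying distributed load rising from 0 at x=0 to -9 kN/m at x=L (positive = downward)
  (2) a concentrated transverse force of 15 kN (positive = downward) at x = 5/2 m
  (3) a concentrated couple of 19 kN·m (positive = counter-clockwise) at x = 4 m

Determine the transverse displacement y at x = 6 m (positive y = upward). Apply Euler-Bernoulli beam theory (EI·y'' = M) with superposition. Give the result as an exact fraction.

y(6) = 1560053/80000000 m

Load 1 — triangular load w₀=-9 kN/m (0→w₀ over full span):
  y_1 = (w₀Lx³/12-w₀L²x²/6-w₀x⁵/(120L))/EI = ((-9)·10·6³/12-(-9)·10²·6²/6-(-9)·6⁵/(120·10))/200000 = 47979/2500000 m
Load 2 — point force P=15 kN at a=5/2 m (b=L-a=15/2):
  y_2 = -Pa²(3x-a)/(6EI)  [x>a] = -15·(5/2)²·(3·6-(5/2))/(6·200000) = -31/25600 m
Load 3 — applied couple M₀=19 kN·m at a=4 m (b=L-a=6):
  y_3 = M₀a(2x-a)/(2EI)  [x>a] = 19·4·(2·6-4)/(2·200000) = 19/12500 m
Superposition: y = Σ y_i = 1560053/80000000 m ≈ 0.019501 m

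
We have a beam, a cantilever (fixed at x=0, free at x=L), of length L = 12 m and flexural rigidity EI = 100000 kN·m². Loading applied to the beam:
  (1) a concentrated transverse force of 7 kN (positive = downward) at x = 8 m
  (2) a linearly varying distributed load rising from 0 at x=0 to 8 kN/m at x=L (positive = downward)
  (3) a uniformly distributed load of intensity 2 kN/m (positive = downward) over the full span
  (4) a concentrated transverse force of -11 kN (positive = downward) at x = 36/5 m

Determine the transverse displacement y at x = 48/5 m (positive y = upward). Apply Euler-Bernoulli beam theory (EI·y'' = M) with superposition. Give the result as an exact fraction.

Load 1 — point force P=7 kN at a=8 m (b=L-a=4):
  y_1 = -Pa²(3x-a)/(6EI)  [x>a] = -7·8²·(3·(48/5)-8)/(6·100000) = -728/46875 m
Load 2 — triangular load w₀=8 kN/m (0→w₀ over full span):
  y_2 = (w₀Lx³/12-w₀L²x²/6-w₀x⁵/(120L))/EI = (8·12·(48/5)³/12-8·12²·(48/5)²/6-8·(48/5)⁵/(120·12))/100000 = -5405184/48828125 m
Load 3 — uniform load w=2 kN/m over full span:
  y_3 = -wx²(x²-4Lx+6L²)/(24EI) = -2·(48/5)²·((48/5)²-4·12·(48/5)+6·12²)/(24·100000) = -74304/1953125 m
Load 4 — point force P=-11 kN at a=36/5 m (b=L-a=24/5):
  y_4 = -Pa²(3x-a)/(6EI)  [x>a] = -(-11)·(36/5)²·(3·(48/5)-(36/5))/(6·100000) = 8019/390625 m
Superposition: y = Σ y_i = -21056227/146484375 m ≈ -0.143744 m

y(48/5) = -21056227/146484375 m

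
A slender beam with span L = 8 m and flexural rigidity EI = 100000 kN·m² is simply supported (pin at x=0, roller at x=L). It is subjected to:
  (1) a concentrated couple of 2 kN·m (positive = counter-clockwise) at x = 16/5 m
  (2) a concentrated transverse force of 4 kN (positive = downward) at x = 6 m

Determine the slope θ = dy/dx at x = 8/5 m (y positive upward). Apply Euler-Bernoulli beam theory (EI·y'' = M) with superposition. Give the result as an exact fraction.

Load 1 — applied couple M₀=2 kN·m at a=16/5 m (b=L-a=24/5):
  θ_1 = (M₀x²/(2L)+C₁)/EI  [x≤a] with C₁=M₀(3b²-L²)/(6L)=16/75 = (2·(8/5)²/(2·8)+(16/75))/100000 = 1/187500 rad
Load 2 — point force P=4 kN at a=6 m (b=L-a=2):
  θ_2 = -Pb(L²-b²-3x²)/(6LEI)  [x≤a] = -4·2·(8²-2²-3·(8/5)²)/(6·8·100000) = -109/1250000 rad
Superposition: θ = Σ θ_i = -307/3750000 rad ≈ -0.000082 rad

θ(8/5) = -307/3750000 rad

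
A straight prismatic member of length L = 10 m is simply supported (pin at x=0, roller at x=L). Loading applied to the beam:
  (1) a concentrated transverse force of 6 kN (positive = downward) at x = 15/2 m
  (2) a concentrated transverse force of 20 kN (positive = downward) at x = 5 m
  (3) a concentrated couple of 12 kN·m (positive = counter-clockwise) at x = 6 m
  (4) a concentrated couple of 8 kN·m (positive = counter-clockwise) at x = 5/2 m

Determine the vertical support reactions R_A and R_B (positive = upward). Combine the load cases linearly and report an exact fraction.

R_A = 27/2 kN, R_B = 25/2 kN

Load 1 — point force P=6 kN at a=15/2 m (b=L-a=5/2):
  R_A = Pb/L = 6·(5/2)/10 = 3/2 kN
  R_B = Pa/L = 6·(15/2)/10 = 9/2 kN
Load 2 — point force P=20 kN at a=5 m (b=L-a=5):
  R_A = Pb/L = 20·5/10 = 10 kN
  R_B = Pa/L = 20·5/10 = 10 kN
Load 3 — applied couple M₀=12 kN·m at a=6 m (b=L-a=4):
  R_A = M₀/L = 12/10 = 6/5 kN
  R_B = -M₀/L = -12/10 = -6/5 kN
Load 4 — applied couple M₀=8 kN·m at a=5/2 m (b=L-a=15/2):
  R_A = M₀/L = 8/10 = 4/5 kN
  R_B = -M₀/L = -8/10 = -4/5 kN
Superposition: R_A = 27/2 kN, R_B = 25/2 kN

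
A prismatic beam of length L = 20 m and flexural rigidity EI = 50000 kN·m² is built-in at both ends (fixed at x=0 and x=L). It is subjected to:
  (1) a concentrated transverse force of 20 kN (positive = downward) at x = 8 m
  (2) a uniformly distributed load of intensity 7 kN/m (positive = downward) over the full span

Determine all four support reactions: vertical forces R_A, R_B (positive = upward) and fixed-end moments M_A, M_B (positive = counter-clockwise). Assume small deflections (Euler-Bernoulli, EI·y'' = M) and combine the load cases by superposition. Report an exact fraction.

R_A = 2074/25 kN, M_A = 4364/15 kN·m, R_B = 1926/25 kN, M_B = -4076/15 kN·m

Load 1 — point force P=20 kN at a=8 m (b=L-a=12):
  R_A = Pb²(3a+b)/L³ = 20·12²·(3·8+12)/20³ = 324/25 kN
  M_A = Pab²/L² = 20·8·12²/20² = 288/5 kN·m
  R_B = Pa²(a+3b)/L³ = 20·8²·(8+3·12)/20³ = 176/25 kN
  M_B = -Pa²b/L² = -20·8²·12/20² = -192/5 kN·m
Load 2 — uniform load w=7 kN/m over full span:
  R_A = wL/2 = 7·20/2 = 70 kN
  M_A = wL²/12 = 7·20²/12 = 700/3 kN·m
  R_B = wL/2 = 7·20/2 = 70 kN
  M_B = -wL²/12 = -7·20²/12 = -700/3 kN·m
Superposition: R_A = 2074/25 kN, M_A = 4364/15 kN·m, R_B = 1926/25 kN, M_B = -4076/15 kN·m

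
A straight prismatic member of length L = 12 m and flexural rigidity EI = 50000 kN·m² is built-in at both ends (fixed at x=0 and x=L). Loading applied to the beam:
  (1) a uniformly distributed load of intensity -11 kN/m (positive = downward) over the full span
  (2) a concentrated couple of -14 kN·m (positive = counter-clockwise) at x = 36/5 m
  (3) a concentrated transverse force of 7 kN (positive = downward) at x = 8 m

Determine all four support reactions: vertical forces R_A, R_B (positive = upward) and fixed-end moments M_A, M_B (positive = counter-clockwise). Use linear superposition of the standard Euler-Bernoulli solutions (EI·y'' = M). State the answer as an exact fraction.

R_A = -44459/675 kN, M_A = -29308/225 kN·m, R_B = -39916/675 kN, M_B = 26522/225 kN·m

Load 1 — uniform load w=-11 kN/m over full span:
  R_A = wL/2 = (-11)·12/2 = -66 kN
  M_A = wL²/12 = (-11)·12²/12 = -132 kN·m
  R_B = wL/2 = (-11)·12/2 = -66 kN
  M_B = -wL²/12 = -(-11)·12²/12 = 132 kN·m
Load 2 — applied couple M₀=-14 kN·m at a=36/5 m (b=L-a=24/5):
  R_A = 6M₀ab/L³ = 6·(-14)·(36/5)·(24/5)/12³ = -42/25 kN
  M_A = M₀b(2a-b)/L² = (-14)·(24/5)·(2·(36/5)-(24/5))/12² = -112/25 kN·m
  R_B = -6M₀ab/L³ = -6·(-14)·(36/5)·(24/5)/12³ = 42/25 kN
  M_B = M₀a(2b-a)/L² = (-14)·(36/5)·(2·(24/5)-(36/5))/12² = -42/25 kN·m
Load 3 — point force P=7 kN at a=8 m (b=L-a=4):
  R_A = Pb²(3a+b)/L³ = 7·4²·(3·8+4)/12³ = 49/27 kN
  M_A = Pab²/L² = 7·8·4²/12² = 56/9 kN·m
  R_B = Pa²(a+3b)/L³ = 7·8²·(8+3·4)/12³ = 140/27 kN
  M_B = -Pa²b/L² = -7·8²·4/12² = -112/9 kN·m
Superposition: R_A = -44459/675 kN, M_A = -29308/225 kN·m, R_B = -39916/675 kN, M_B = 26522/225 kN·m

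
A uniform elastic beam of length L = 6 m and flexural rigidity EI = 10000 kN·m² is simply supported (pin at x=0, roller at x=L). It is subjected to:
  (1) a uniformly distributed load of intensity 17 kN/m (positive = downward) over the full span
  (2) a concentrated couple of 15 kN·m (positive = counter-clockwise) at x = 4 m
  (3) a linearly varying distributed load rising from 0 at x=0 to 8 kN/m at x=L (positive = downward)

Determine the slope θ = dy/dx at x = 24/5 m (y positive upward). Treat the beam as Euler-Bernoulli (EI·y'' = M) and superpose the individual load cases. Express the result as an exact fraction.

θ(24/5) = 98153/6250000 rad

Load 1 — uniform load w=17 kN/m over full span:
  θ_1 = -w(L³-6Lx²+4x³)/(24EI) = -17·(6³-6·6·(24/5)²+4·(24/5)³)/(24·10000) = 15147/1250000 rad
Load 2 — applied couple M₀=15 kN·m at a=4 m (b=L-a=2):
  θ_2 = (M₀x²/(2L)-M₀(x-a)+C₁)/EI  [x>a] with C₁=M₀(3b²-L²)/(6L)=-10 = (15·(24/5)²/(2·6)-15·((24/5)-4)+(-10))/10000 = 17/25000 rad
Load 3 — triangular load w₀=8 kN/m (0→w₀ over full span):
  θ_3 = -w₀(7L⁴-30L²x²+15x⁴)/(360LEI) = -8·(7·6⁴-30·6²·(24/5)²+15·(24/5)⁴)/(360·6·10000) = 2271/781250 rad
Superposition: θ = Σ θ_i = 98153/6250000 rad ≈ 0.015704 rad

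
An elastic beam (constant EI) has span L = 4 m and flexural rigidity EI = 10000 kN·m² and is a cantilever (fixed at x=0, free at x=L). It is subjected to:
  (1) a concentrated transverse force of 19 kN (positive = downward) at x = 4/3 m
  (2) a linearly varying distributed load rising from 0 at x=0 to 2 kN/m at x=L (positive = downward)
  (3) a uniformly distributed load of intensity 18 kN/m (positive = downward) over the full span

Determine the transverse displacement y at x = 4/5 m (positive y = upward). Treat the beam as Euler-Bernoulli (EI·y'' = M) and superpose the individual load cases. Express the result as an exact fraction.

Load 1 — point force P=19 kN at a=4/3 m (b=L-a=8/3):
  y_1 = -Px²(3a-x)/(6EI)  [x≤a] = -19·(4/5)²·(3·(4/3)-(4/5))/(6·10000) = -152/234375 m
Load 2 — triangular load w₀=2 kN/m (0→w₀ over full span):
  y_2 = (w₀Lx³/12-w₀L²x²/6-w₀x⁵/(120L))/EI = (2·4·(4/5)³/12-2·4²·(4/5)²/6-2·(4/5)⁵/(120·4))/10000 = -9004/29296875 m
Load 3 — uniform load w=18 kN/m over full span:
  y_3 = -wx²(x²-4Lx+6L²)/(24EI) = -18·(4/5)²·((4/5)²-4·4·(4/5)+6·4²)/(24·10000) = -1572/390625 m
Superposition: y = Σ y_i = -145904/29296875 m ≈ -0.004980 m

y(4/5) = -145904/29296875 m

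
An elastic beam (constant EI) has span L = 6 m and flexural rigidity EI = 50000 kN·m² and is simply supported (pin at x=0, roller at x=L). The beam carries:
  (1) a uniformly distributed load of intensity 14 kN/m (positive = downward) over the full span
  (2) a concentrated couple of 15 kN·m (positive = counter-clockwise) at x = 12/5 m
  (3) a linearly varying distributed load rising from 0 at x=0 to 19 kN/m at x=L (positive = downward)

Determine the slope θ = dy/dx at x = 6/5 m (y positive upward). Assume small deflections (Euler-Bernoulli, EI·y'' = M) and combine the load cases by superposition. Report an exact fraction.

θ(6/5) = -101991/31250000 rad

Load 1 — uniform load w=14 kN/m over full span:
  θ_1 = -w(L³-6Lx²+4x³)/(24EI) = -14·(6³-6·6·(6/5)²+4·(6/5)³)/(24·50000) = -6237/3125000 rad
Load 2 — applied couple M₀=15 kN·m at a=12/5 m (b=L-a=18/5):
  θ_2 = (M₀x²/(2L)+C₁)/EI  [x≤a] with C₁=M₀(3b²-L²)/(6L)=6/5 = (15·(6/5)²/(2·6)+(6/5))/50000 = 3/50000 rad
Load 3 — triangular load w₀=19 kN/m (0→w₀ over full span):
  θ_3 = -w₀(7L⁴-30L²x²+15x⁴)/(360LEI) = -19·(7·6⁴-30·6²·(6/5)²+15·(6/5)⁴)/(360·6·50000) = -5187/3906250 rad
Superposition: θ = Σ θ_i = -101991/31250000 rad ≈ -0.003264 rad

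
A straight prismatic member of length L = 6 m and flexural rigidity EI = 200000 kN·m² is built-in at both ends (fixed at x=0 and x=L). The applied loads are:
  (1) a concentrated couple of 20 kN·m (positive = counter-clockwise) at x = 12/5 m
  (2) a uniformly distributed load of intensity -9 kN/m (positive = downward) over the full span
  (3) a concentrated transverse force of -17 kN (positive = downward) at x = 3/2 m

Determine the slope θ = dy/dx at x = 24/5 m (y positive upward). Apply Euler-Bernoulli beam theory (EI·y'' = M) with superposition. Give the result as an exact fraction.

θ(24/5) = -23601/200000000 rad

Load 1 — applied couple M₀=20 kN·m at a=12/5 m (b=L-a=18/5):
  θ_1 = (R_Ax²/2 - M_Ax - M₀(x-a))/EI  [x>a] with R_A=24/5, M_A=12/5 = ((24/5)·(24/5)²/2 - (12/5)·(24/5) - 20·((24/5)-(12/5)))/200000 = -33/1562500 rad
Load 2 — uniform load w=-9 kN/m over full span:
  θ_2 = -wx(L-x)(L-2x)/(12EI) = -(-9)·(24/5)·(6-(24/5))·(6-2·(24/5))/(12·200000) = -243/3125000 rad
Load 3 — point force P=-17 kN at a=3/2 m (b=L-a=9/2):
  θ_3 = Pa²(L-x)(2bL-(3b+a)(L-x))/(2L³EI)  [x>a] = (-17)·(3/2)²·(6-(24/5))·(2·(9/2)·6-(3·(9/2)+(3/2))·(6-(24/5)))/(2·6³·200000) = -153/8000000 rad
Superposition: θ = Σ θ_i = -23601/200000000 rad ≈ -0.000118 rad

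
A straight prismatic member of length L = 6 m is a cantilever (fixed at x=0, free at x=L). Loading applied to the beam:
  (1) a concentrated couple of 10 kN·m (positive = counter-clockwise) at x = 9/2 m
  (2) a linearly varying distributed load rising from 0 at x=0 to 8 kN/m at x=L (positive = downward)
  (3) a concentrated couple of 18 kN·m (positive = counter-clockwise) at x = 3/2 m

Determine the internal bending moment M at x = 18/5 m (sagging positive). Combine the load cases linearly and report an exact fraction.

Load 1 — applied couple M₀=10 kN·m at a=9/2 m (b=L-a=3/2):
  M_1 = M₀  [x≤a] = 10 = 10 kN·m
Load 2 — triangular load w₀=8 kN/m (0→w₀ over full span):
  M_2 = w₀Lx/2 - w₀L²/3 - w₀x³/(6L) = 8·6·(18/5)/2 - 8·6²/3 - 8·(18/5)³/(6·6) = -2496/125 kN·m
Load 3 — applied couple M₀=18 kN·m at a=3/2 m (b=L-a=9/2):
  M_3 = 0  [x>a] = 0 kN·m
Superposition: M = Σ M_i = -1246/125 kN·m ≈ -9.968000 kN·m

M(18/5) = -1246/125 kN·m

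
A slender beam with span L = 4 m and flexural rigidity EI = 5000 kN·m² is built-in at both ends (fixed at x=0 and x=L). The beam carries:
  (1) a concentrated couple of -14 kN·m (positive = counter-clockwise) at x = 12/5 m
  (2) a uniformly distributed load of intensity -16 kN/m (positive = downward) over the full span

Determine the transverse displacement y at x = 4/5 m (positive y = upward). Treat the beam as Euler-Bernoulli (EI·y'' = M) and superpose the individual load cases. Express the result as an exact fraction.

y(4/5) = 6296/5859375 m

Load 1 — applied couple M₀=-14 kN·m at a=12/5 m (b=L-a=8/5):
  y_1 = (R_Ax³/6 - M_Ax²/2)/EI  [x≤a] with R_A=-126/25, M_A=-112/25 = ((-126/25)·(4/5)³/6 - (-112/25)·(4/5)²/2)/5000 = 392/1953125 m
Load 2 — uniform load w=-16 kN/m over full span:
  y_2 = -wx²(L-x)²/(24EI) = -(-16)·(4/5)²·(4-(4/5))²/(24·5000) = 1024/1171875 m
Superposition: y = Σ y_i = 6296/5859375 m ≈ 0.001075 m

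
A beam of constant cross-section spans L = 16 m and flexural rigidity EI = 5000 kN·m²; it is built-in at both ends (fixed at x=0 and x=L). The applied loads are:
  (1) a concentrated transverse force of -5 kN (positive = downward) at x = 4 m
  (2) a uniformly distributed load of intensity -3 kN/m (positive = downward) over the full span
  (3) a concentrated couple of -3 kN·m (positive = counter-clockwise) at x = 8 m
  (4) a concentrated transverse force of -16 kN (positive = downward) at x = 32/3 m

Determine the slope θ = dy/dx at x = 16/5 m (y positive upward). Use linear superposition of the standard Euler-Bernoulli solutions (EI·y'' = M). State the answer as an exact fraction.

θ(16/5) = 64592/2109375 rad

Load 1 — point force P=-5 kN at a=4 m (b=L-a=12):
  θ_1 = -Pb²x(2aL-(3a+b)x)/(2L³EI)  [x≤a] = -(-5)·12²·(16/5)·(2·4·16-(3·4+12)·(16/5))/(2·16³·5000) = 9/3125 rad
Load 2 — uniform load w=-3 kN/m over full span:
  θ_2 = -wx(L-x)(L-2x)/(12EI) = -(-3)·(16/5)·(16-(16/5))·(16-2·(16/5))/(12·5000) = 1536/78125 rad
Load 3 — applied couple M₀=-3 kN·m at a=8 m (b=L-a=8):
  θ_3 = (R_Ax²/2 - M_Ax)/EI  [x≤a] with R_A=-9/32, M_A=-3/4 = ((-9/32)·(16/5)²/2 - (-3/4)·(16/5))/5000 = 3/15625 rad
Load 4 — point force P=-16 kN at a=32/3 m (b=L-a=16/3):
  θ_4 = -Pb²x(2aL-(3a+b)x)/(2L³EI)  [x≤a] = -(-16)·(16/3)²·(16/5)·(2·(32/3)·16-(3·(32/3)+(16/3))·(16/5))/(2·16³·5000) = 3328/421875 rad
Superposition: θ = Σ θ_i = 64592/2109375 rad ≈ 0.030621 rad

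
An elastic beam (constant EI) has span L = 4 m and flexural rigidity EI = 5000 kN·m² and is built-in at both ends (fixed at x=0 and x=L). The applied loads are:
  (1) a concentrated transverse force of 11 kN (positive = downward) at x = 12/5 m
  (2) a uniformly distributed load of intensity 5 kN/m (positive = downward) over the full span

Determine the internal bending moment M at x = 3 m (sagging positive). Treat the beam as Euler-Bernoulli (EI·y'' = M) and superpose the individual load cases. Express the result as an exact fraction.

M(3) = 1219/750 kN·m

Load 1 — point force P=11 kN at a=12/5 m (b=L-a=8/5):
  M_1 = Pa²(a+3b)(L-x)/L³ - Pa²b/L²  [x>a] = 11·(12/5)²·((12/5)+3·(8/5))·(4-3)/4³ - 11·(12/5)²·(8/5)/4² = 99/125 kN·m
Load 2 — uniform load w=5 kN/m over full span:
  M_2 = wLx/2 - wL²/12 - wx²/2 = 5·4·3/2 - 5·4²/12 - 5·3²/2 = 5/6 kN·m
Superposition: M = Σ M_i = 1219/750 kN·m ≈ 1.625333 kN·m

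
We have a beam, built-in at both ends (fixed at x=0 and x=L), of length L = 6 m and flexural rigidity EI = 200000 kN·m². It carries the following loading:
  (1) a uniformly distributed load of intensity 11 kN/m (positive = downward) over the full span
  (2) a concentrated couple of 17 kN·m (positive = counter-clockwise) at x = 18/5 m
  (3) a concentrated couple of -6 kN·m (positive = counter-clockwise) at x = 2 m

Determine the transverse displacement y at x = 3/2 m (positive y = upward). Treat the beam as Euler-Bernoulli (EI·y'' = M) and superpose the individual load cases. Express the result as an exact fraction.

y(3/2) = -16293/128000000 m

Load 1 — uniform load w=11 kN/m over full span:
  y_1 = -wx²(L-x)²/(24EI) = -11·(3/2)²·(6-(3/2))²/(24·200000) = -2673/25600000 m
Load 2 — applied couple M₀=17 kN·m at a=18/5 m (b=L-a=12/5):
  y_2 = (R_Ax³/6 - M_Ax²/2)/EI  [x≤a] with R_A=102/25, M_A=136/25 = ((102/25)·(3/2)³/6 - (136/25)·(3/2)²/2)/200000 = -153/8000000 m
Load 3 — applied couple M₀=-6 kN·m at a=2 m (b=L-a=4):
  y_3 = (R_Ax³/6 - M_Ax²/2)/EI  [x≤a] with R_A=-4/3, M_A=0 = ((-4/3)·(3/2)³/6 - 0·(3/2)²/2)/200000 = -3/800000 m
Superposition: y = Σ y_i = -16293/128000000 m ≈ -0.000127 m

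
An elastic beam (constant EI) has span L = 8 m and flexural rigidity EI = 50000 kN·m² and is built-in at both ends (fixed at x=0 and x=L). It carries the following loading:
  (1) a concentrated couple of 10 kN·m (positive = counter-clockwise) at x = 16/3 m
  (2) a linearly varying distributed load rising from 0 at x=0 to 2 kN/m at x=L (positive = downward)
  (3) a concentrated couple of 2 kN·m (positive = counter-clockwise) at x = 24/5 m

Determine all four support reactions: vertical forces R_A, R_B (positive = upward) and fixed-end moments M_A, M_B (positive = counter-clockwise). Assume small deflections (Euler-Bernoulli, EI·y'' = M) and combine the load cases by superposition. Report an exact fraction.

R_A = 332/75 kN, M_A = 206/25 kN·m, R_B = 268/75 kN, M_B = -154/25 kN·m

Load 1 — applied couple M₀=10 kN·m at a=16/3 m (b=L-a=8/3):
  R_A = 6M₀ab/L³ = 6·10·(16/3)·(8/3)/8³ = 5/3 kN
  M_A = M₀b(2a-b)/L² = 10·(8/3)·(2·(16/3)-(8/3))/8² = 10/3 kN·m
  R_B = -6M₀ab/L³ = -6·10·(16/3)·(8/3)/8³ = -5/3 kN
  M_B = M₀a(2b-a)/L² = 10·(16/3)·(2·(8/3)-(16/3))/8² = 0 kN·m
Load 2 — triangular load w₀=2 kN/m (0→w₀ over full span):
  R_A = 3w₀L/20 = 3·2·8/20 = 12/5 kN
  M_A = w₀L²/30 = 2·8²/30 = 64/15 kN·m
  R_B = 7w₀L/20 = 7·2·8/20 = 28/5 kN
  M_B = -w₀L²/20 = -2·8²/20 = -32/5 kN·m
Load 3 — applied couple M₀=2 kN·m at a=24/5 m (b=L-a=16/5):
  R_A = 6M₀ab/L³ = 6·2·(24/5)·(16/5)/8³ = 9/25 kN
  M_A = M₀b(2a-b)/L² = 2·(16/5)·(2·(24/5)-(16/5))/8² = 16/25 kN·m
  R_B = -6M₀ab/L³ = -6·2·(24/5)·(16/5)/8³ = -9/25 kN
  M_B = M₀a(2b-a)/L² = 2·(24/5)·(2·(16/5)-(24/5))/8² = 6/25 kN·m
Superposition: R_A = 332/75 kN, M_A = 206/25 kN·m, R_B = 268/75 kN, M_B = -154/25 kN·m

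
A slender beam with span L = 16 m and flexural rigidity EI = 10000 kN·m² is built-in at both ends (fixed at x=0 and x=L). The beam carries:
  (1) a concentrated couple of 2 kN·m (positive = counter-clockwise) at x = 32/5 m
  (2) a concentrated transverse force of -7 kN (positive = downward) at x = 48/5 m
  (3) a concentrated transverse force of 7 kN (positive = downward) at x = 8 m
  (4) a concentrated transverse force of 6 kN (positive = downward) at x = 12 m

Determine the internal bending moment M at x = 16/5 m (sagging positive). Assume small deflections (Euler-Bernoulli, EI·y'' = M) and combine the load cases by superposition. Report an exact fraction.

M(16/5) = -1371/1250 kN·m

Load 1 — applied couple M₀=2 kN·m at a=32/5 m (b=L-a=48/5):
  M_1 = R_Ax - M_A  [x≤a] with R_A=9/50, M_A=6/25 = (9/50)·(16/5) - (6/25) = 42/125 kN·m
Load 2 — point force P=-7 kN at a=48/5 m (b=L-a=32/5):
  M_2 = Pb²(3a+b)x/L³ - Pab²/L²  [x≤a] = (-7)·(32/5)²·(3·(48/5)+(32/5))·(16/5)/16³ - (-7)·(48/5)·(32/5)²/16² = 1792/625 kN·m
Load 3 — point force P=7 kN at a=8 m (b=L-a=8):
  M_3 = Pb²(3a+b)x/L³ - Pab²/L²  [x≤a] = 7·8²·(3·8+8)·(16/5)/16³ - 7·8·8²/16² = -14/5 kN·m
Load 4 — point force P=6 kN at a=12 m (b=L-a=4):
  M_4 = Pb²(3a+b)x/L³ - Pab²/L²  [x≤a] = 6·4²·(3·12+4)·(16/5)/16³ - 6·12·4²/16² = -3/2 kN·m
Superposition: M = Σ M_i = -1371/1250 kN·m ≈ -1.096800 kN·m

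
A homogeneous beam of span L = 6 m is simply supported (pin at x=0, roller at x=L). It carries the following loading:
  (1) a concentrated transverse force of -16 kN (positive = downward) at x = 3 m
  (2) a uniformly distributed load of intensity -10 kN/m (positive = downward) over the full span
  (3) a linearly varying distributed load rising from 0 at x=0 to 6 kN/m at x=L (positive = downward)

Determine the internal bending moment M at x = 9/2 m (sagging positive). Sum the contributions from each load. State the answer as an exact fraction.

M(9/2) = -543/16 kN·m

Load 1 — point force P=-16 kN at a=3 m (b=L-a=3):
  M_1 = Pa(L-x)/L  [x>a] = (-16)·3·(6-(9/2))/6 = -12 kN·m
Load 2 — uniform load w=-10 kN/m over full span:
  M_2 = wx(L-x)/2 = (-10)·(9/2)·(6-(9/2))/2 = -135/4 kN·m
Load 3 — triangular load w₀=6 kN/m (0→w₀ over full span):
  M_3 = w₀Lx/6 - w₀x³/(6L) = 6·6·(9/2)/6 - 6·(9/2)³/(6·6) = 189/16 kN·m
Superposition: M = Σ M_i = -543/16 kN·m ≈ -33.937500 kN·m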